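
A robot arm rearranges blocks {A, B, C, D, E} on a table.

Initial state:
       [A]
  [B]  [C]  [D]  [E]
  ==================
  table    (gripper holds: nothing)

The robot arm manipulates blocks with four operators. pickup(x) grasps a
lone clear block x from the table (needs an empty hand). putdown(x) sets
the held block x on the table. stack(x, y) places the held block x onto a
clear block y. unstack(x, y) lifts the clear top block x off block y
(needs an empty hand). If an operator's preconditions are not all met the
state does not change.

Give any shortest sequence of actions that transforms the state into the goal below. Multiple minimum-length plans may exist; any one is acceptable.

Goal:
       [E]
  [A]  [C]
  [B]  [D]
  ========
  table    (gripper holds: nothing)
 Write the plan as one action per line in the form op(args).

step 1 (unstack(A, C)): towers=[B; C; D; E] holding=A
step 2 (stack(A, B)): towers=[B/A; C; D; E] holding=-
step 3 (pickup(C)): towers=[B/A; D; E] holding=C
step 4 (stack(C, D)): towers=[B/A; D/C; E] holding=-
step 5 (pickup(E)): towers=[B/A; D/C] holding=E
step 6 (stack(E, C)): towers=[B/A; D/C/E] holding=-
goal check: towers=[B/A; D/C/E] holding=- — reached (length 6, optimal by BFS)

unstack(A, C)
stack(A, B)
pickup(C)
stack(C, D)
pickup(E)
stack(E, C)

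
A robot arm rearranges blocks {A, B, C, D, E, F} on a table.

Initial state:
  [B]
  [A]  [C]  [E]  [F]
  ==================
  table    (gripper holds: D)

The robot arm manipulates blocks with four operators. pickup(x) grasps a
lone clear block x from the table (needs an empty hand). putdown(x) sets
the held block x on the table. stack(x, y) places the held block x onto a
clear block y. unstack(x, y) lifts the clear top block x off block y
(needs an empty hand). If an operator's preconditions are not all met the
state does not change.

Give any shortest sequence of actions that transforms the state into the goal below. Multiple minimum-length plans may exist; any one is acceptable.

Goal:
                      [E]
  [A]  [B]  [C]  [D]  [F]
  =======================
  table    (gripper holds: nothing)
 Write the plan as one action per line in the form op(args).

putdown(D)
unstack(B, A)
putdown(B)
pickup(E)
stack(E, F)

step 1 (putdown(D)): towers=[A/B; C; D; E; F] holding=-
step 2 (unstack(B, A)): towers=[A; C; D; E; F] holding=B
step 3 (putdown(B)): towers=[A; B; C; D; E; F] holding=-
step 4 (pickup(E)): towers=[A; B; C; D; F] holding=E
step 5 (stack(E, F)): towers=[A; B; C; D; F/E] holding=-
goal check: towers=[A; B; C; D; F/E] holding=- — reached (length 5, optimal by BFS)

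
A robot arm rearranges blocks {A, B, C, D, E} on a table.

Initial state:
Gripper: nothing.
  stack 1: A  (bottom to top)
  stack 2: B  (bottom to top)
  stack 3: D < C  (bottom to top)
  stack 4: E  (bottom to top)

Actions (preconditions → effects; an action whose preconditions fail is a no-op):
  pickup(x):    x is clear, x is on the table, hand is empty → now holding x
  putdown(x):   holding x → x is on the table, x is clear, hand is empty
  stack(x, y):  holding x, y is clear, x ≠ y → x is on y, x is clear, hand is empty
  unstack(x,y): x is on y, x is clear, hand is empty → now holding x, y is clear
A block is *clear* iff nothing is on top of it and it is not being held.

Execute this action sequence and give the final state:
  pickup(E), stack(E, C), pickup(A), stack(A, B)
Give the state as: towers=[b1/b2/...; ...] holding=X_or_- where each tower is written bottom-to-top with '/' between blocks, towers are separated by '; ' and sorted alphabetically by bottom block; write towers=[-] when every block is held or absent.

step 1 (pickup(E)): towers=[A; B; D/C] holding=E
step 2 (stack(E, C)): towers=[A; B; D/C/E] holding=-
step 3 (pickup(A)): towers=[B; D/C/E] holding=A
step 4 (stack(A, B)): towers=[B/A; D/C/E] holding=-

towers=[B/A; D/C/E] holding=-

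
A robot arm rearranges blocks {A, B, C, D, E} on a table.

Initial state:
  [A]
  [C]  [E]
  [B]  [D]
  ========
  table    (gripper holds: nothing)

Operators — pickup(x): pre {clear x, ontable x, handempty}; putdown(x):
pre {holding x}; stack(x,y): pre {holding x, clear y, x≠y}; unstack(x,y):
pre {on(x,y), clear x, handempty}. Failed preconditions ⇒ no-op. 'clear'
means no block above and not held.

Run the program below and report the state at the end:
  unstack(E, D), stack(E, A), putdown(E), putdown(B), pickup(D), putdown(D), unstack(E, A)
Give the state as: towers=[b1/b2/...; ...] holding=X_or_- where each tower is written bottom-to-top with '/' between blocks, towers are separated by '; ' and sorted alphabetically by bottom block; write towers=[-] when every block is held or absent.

towers=[B/C/A; D] holding=E

step 1 (unstack(E, D)): towers=[B/C/A; D] holding=E
step 2 (stack(E, A)): towers=[B/C/A/E; D] holding=-
step 3 (putdown(E)) [no-op]: towers=[B/C/A/E; D] holding=-
step 4 (putdown(B)) [no-op]: towers=[B/C/A/E; D] holding=-
step 5 (pickup(D)): towers=[B/C/A/E] holding=D
step 6 (putdown(D)): towers=[B/C/A/E; D] holding=-
step 7 (unstack(E, A)): towers=[B/C/A; D] holding=E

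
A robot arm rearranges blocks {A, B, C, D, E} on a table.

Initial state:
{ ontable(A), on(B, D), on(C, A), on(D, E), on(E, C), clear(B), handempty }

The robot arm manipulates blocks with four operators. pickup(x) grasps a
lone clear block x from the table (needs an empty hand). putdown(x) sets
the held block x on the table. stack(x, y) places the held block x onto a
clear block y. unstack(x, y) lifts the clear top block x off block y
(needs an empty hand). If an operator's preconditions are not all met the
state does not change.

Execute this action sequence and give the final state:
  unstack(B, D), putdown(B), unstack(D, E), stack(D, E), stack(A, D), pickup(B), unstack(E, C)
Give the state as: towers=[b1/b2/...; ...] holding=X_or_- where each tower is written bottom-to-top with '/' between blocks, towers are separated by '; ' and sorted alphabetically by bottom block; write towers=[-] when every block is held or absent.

towers=[A/C/E/D] holding=B

step 1 (unstack(B, D)): towers=[A/C/E/D] holding=B
step 2 (putdown(B)): towers=[A/C/E/D; B] holding=-
step 3 (unstack(D, E)): towers=[A/C/E; B] holding=D
step 4 (stack(D, E)): towers=[A/C/E/D; B] holding=-
step 5 (stack(A, D)) [no-op]: towers=[A/C/E/D; B] holding=-
step 6 (pickup(B)): towers=[A/C/E/D] holding=B
step 7 (unstack(E, C)) [no-op]: towers=[A/C/E/D] holding=B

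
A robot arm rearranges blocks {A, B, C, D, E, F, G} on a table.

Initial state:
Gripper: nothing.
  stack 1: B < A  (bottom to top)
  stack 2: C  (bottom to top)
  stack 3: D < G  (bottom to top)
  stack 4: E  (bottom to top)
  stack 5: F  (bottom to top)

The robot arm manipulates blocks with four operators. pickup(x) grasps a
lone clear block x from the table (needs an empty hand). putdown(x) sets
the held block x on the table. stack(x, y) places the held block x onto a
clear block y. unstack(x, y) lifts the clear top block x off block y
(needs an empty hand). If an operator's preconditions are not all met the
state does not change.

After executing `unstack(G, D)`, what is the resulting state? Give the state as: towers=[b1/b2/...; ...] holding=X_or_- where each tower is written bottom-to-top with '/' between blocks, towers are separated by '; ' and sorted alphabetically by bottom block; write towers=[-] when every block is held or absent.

towers=[B/A; C; D; E; F] holding=G

before: towers=[B/A; C; D/G; E; F] holding=-
pre[unstack(G, D)]: on(G,D) ✓, clear(G) ✓, handempty ✓
all met → apply unstack(G, D)
after:  towers=[B/A; C; D; E; F] holding=G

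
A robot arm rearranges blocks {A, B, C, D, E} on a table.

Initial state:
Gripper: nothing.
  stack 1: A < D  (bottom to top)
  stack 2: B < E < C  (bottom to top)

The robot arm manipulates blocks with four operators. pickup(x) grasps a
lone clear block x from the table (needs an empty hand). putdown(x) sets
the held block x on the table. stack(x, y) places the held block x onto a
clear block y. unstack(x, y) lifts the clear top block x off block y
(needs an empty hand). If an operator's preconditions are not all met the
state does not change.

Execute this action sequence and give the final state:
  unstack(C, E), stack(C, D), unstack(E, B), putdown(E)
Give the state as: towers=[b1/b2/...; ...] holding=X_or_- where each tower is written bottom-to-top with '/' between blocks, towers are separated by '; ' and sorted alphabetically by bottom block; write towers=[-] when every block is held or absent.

step 1 (unstack(C, E)): towers=[A/D; B/E] holding=C
step 2 (stack(C, D)): towers=[A/D/C; B/E] holding=-
step 3 (unstack(E, B)): towers=[A/D/C; B] holding=E
step 4 (putdown(E)): towers=[A/D/C; B; E] holding=-

towers=[A/D/C; B; E] holding=-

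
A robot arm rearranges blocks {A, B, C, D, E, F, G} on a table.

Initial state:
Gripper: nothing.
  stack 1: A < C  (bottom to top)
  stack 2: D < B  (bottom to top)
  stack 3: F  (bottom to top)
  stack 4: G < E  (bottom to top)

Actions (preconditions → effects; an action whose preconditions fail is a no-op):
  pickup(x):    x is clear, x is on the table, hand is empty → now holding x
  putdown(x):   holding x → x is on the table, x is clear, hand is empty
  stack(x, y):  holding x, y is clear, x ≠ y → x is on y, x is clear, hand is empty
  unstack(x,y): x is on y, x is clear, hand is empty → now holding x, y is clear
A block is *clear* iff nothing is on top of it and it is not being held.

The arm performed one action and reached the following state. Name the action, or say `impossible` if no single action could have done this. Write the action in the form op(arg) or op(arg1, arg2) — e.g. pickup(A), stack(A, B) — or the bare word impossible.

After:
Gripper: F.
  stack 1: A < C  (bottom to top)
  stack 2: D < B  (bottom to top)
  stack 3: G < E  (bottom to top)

target: towers=[A/C; D/B; G/E] holding=F
     unstack(B, D) → towers=[A/C; D; F; G/E] holding=B
         pickup(F) → towers=[A/C; D/B; G/E] holding=F  ← match
     unstack(E, G) → towers=[A/C; D/B; F; G] holding=E
     unstack(C, A) → towers=[A; D/B; F; G/E] holding=C

pickup(F)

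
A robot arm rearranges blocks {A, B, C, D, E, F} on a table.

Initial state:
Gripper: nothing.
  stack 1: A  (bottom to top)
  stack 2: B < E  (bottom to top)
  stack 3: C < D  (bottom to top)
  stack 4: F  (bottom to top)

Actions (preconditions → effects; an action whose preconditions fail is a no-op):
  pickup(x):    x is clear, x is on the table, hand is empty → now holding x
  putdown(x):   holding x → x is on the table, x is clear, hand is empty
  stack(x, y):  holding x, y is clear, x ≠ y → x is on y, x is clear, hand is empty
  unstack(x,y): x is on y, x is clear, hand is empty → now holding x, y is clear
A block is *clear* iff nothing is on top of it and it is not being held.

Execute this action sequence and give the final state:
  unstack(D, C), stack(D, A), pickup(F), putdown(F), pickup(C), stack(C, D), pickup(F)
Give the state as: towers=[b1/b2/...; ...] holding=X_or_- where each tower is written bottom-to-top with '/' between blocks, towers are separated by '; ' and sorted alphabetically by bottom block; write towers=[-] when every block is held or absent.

step 1 (unstack(D, C)): towers=[A; B/E; C; F] holding=D
step 2 (stack(D, A)): towers=[A/D; B/E; C; F] holding=-
step 3 (pickup(F)): towers=[A/D; B/E; C] holding=F
step 4 (putdown(F)): towers=[A/D; B/E; C; F] holding=-
step 5 (pickup(C)): towers=[A/D; B/E; F] holding=C
step 6 (stack(C, D)): towers=[A/D/C; B/E; F] holding=-
step 7 (pickup(F)): towers=[A/D/C; B/E] holding=F

towers=[A/D/C; B/E] holding=F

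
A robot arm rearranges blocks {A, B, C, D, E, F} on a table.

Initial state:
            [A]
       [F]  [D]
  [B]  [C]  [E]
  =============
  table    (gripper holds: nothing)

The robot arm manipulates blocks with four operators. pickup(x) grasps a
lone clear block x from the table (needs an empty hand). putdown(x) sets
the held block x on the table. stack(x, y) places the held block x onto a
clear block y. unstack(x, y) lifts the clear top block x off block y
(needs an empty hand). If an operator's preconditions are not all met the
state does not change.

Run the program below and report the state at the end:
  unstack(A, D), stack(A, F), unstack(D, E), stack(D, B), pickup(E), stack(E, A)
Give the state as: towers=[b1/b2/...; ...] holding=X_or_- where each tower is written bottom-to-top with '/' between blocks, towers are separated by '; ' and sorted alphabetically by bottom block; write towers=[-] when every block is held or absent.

towers=[B/D; C/F/A/E] holding=-

step 1 (unstack(A, D)): towers=[B; C/F; E/D] holding=A
step 2 (stack(A, F)): towers=[B; C/F/A; E/D] holding=-
step 3 (unstack(D, E)): towers=[B; C/F/A; E] holding=D
step 4 (stack(D, B)): towers=[B/D; C/F/A; E] holding=-
step 5 (pickup(E)): towers=[B/D; C/F/A] holding=E
step 6 (stack(E, A)): towers=[B/D; C/F/A/E] holding=-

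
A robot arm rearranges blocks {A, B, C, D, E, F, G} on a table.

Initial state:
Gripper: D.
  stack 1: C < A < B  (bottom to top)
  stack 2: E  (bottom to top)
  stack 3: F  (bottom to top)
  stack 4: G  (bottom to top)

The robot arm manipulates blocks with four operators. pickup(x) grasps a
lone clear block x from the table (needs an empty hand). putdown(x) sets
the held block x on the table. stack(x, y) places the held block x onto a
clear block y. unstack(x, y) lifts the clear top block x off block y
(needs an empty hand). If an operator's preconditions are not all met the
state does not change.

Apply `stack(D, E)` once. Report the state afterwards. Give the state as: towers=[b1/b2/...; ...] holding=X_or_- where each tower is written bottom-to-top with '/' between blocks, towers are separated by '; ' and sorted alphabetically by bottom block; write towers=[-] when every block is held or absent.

before: towers=[C/A/B; E; F; G] holding=D
pre[stack(D, E)]: holding(D) yes, clear(E) yes, D≠E yes
all met → apply stack(D, E)
after:  towers=[C/A/B; E/D; F; G] holding=-

towers=[C/A/B; E/D; F; G] holding=-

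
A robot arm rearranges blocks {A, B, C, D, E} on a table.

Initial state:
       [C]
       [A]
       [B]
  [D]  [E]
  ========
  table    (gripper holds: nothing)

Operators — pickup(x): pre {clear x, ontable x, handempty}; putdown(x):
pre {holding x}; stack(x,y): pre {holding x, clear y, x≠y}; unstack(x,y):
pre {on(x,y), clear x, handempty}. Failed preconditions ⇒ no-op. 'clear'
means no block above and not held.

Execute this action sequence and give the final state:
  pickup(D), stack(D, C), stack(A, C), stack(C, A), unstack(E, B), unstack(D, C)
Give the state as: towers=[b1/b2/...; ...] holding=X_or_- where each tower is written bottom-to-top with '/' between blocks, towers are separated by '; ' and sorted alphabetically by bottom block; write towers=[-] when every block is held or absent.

step 1 (pickup(D)): towers=[E/B/A/C] holding=D
step 2 (stack(D, C)): towers=[E/B/A/C/D] holding=-
step 3 (stack(A, C)) [no-op]: towers=[E/B/A/C/D] holding=-
step 4 (stack(C, A)) [no-op]: towers=[E/B/A/C/D] holding=-
step 5 (unstack(E, B)) [no-op]: towers=[E/B/A/C/D] holding=-
step 6 (unstack(D, C)): towers=[E/B/A/C] holding=D

towers=[E/B/A/C] holding=D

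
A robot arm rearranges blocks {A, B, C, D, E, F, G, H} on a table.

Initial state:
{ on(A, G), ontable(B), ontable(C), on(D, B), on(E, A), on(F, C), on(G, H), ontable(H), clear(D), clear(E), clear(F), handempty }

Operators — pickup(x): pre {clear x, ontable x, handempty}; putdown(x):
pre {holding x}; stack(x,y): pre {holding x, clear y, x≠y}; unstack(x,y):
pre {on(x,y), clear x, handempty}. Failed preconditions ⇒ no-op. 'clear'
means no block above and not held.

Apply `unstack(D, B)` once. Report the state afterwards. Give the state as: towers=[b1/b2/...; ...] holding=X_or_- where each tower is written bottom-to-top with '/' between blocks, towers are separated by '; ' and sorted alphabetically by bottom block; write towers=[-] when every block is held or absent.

before: towers=[B/D; C/F; H/G/A/E] holding=-
pre[unstack(D, B)]: on(D,B) yes, clear(D) yes, handempty yes
all met → apply unstack(D, B)
after:  towers=[B; C/F; H/G/A/E] holding=D

towers=[B; C/F; H/G/A/E] holding=D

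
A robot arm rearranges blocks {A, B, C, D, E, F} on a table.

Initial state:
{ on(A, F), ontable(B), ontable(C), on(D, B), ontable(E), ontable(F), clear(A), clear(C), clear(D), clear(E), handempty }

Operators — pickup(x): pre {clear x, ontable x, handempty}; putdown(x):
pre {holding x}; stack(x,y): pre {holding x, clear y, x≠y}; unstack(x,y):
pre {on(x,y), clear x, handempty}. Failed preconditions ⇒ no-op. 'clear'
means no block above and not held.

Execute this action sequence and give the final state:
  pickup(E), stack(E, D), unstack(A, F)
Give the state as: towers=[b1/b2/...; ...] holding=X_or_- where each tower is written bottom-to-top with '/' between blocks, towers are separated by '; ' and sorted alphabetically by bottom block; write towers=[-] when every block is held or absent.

step 1 (pickup(E)): towers=[B/D; C; F/A] holding=E
step 2 (stack(E, D)): towers=[B/D/E; C; F/A] holding=-
step 3 (unstack(A, F)): towers=[B/D/E; C; F] holding=A

towers=[B/D/E; C; F] holding=A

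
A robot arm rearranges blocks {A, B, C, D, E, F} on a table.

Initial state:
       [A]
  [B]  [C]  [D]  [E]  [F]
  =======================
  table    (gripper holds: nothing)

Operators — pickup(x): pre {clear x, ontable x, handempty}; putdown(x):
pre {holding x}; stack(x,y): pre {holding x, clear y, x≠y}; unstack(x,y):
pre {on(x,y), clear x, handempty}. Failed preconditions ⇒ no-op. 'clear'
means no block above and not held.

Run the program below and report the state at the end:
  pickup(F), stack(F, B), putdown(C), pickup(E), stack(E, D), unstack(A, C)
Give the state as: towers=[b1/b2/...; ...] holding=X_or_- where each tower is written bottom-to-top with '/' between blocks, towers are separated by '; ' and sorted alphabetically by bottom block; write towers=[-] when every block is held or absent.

towers=[B/F; C; D/E] holding=A

step 1 (pickup(F)): towers=[B; C/A; D; E] holding=F
step 2 (stack(F, B)): towers=[B/F; C/A; D; E] holding=-
step 3 (putdown(C)) [no-op]: towers=[B/F; C/A; D; E] holding=-
step 4 (pickup(E)): towers=[B/F; C/A; D] holding=E
step 5 (stack(E, D)): towers=[B/F; C/A; D/E] holding=-
step 6 (unstack(A, C)): towers=[B/F; C; D/E] holding=A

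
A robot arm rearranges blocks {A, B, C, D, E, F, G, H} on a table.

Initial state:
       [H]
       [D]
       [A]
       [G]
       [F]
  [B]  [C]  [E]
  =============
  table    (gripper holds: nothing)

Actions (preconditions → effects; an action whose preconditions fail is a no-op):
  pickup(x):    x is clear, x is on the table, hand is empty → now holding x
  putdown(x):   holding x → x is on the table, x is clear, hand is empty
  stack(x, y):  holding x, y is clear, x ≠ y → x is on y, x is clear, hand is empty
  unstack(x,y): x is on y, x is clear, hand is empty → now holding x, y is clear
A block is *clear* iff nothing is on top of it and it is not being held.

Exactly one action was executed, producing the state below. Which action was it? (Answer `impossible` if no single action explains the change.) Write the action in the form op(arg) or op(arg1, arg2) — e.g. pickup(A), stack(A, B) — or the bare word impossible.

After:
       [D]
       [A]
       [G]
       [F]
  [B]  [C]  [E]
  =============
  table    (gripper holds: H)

unstack(H, D)

target: towers=[B; C/F/G/A/D; E] holding=H
         pickup(E) → towers=[B; C/F/G/A/D/H] holding=E
     unstack(H, D) → towers=[B; C/F/G/A/D; E] holding=H  ← match
         pickup(B) → towers=[C/F/G/A/D/H; E] holding=B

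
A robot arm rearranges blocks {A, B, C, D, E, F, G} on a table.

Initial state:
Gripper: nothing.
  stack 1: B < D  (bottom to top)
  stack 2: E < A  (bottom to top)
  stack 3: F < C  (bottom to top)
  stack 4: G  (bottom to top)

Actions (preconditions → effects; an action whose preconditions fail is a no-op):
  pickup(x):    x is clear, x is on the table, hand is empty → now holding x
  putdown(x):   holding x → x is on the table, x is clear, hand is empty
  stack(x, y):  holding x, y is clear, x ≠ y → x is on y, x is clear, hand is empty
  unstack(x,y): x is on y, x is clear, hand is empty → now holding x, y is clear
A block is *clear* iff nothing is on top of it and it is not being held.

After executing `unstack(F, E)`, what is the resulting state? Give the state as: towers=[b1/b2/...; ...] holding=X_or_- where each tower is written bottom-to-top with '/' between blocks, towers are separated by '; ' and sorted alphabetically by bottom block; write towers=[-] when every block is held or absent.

before: towers=[B/D; E/A; F/C; G] holding=-
pre[unstack(F, E)]: on(F,E) no, clear(F) no, handempty yes
on(F,E), clear(F) unmet → unstack(F, E) is a no-op
after:  towers=[B/D; E/A; F/C; G] holding=-

towers=[B/D; E/A; F/C; G] holding=-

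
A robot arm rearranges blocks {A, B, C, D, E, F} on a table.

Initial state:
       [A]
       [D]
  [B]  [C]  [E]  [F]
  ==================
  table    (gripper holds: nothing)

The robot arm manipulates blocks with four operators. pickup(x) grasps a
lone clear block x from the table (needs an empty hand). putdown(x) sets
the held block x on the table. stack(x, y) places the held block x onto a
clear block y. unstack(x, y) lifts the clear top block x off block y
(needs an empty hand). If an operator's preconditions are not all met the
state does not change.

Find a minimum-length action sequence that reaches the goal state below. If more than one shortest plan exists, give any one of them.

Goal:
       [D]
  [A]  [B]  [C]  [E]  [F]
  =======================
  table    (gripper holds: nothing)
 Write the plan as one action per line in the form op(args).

unstack(A, D)
putdown(A)
unstack(D, C)
stack(D, B)

step 1 (unstack(A, D)): towers=[B; C/D; E; F] holding=A
step 2 (putdown(A)): towers=[A; B; C/D; E; F] holding=-
step 3 (unstack(D, C)): towers=[A; B; C; E; F] holding=D
step 4 (stack(D, B)): towers=[A; B/D; C; E; F] holding=-
goal check: towers=[A; B/D; C; E; F] holding=- — reached (length 4, optimal by BFS)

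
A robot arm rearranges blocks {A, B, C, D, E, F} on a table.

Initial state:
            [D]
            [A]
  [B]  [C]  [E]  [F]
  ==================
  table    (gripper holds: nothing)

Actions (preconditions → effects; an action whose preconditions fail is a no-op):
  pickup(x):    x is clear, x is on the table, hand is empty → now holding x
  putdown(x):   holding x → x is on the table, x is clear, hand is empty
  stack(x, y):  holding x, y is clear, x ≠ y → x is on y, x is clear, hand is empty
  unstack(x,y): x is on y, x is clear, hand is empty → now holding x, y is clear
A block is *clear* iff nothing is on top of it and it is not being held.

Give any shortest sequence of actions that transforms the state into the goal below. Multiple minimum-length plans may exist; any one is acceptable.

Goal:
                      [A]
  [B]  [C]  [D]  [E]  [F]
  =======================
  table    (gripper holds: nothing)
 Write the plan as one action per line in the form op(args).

unstack(D, A)
putdown(D)
unstack(A, E)
stack(A, F)

step 1 (unstack(D, A)): towers=[B; C; E/A; F] holding=D
step 2 (putdown(D)): towers=[B; C; D; E/A; F] holding=-
step 3 (unstack(A, E)): towers=[B; C; D; E; F] holding=A
step 4 (stack(A, F)): towers=[B; C; D; E; F/A] holding=-
goal check: towers=[B; C; D; E; F/A] holding=- — reached (length 4, optimal by BFS)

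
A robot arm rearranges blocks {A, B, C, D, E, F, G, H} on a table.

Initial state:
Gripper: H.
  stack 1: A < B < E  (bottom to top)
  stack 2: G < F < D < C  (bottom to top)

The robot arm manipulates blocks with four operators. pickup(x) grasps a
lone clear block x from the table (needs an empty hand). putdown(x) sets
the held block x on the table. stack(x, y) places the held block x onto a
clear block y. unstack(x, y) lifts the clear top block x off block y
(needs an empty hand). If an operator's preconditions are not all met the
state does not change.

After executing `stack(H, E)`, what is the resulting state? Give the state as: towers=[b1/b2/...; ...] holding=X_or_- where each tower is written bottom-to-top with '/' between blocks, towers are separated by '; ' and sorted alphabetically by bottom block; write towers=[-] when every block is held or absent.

before: towers=[A/B/E; G/F/D/C] holding=H
pre[stack(H, E)]: holding(H) ok, clear(E) ok, H≠E ok
all met → apply stack(H, E)
after:  towers=[A/B/E/H; G/F/D/C] holding=-

towers=[A/B/E/H; G/F/D/C] holding=-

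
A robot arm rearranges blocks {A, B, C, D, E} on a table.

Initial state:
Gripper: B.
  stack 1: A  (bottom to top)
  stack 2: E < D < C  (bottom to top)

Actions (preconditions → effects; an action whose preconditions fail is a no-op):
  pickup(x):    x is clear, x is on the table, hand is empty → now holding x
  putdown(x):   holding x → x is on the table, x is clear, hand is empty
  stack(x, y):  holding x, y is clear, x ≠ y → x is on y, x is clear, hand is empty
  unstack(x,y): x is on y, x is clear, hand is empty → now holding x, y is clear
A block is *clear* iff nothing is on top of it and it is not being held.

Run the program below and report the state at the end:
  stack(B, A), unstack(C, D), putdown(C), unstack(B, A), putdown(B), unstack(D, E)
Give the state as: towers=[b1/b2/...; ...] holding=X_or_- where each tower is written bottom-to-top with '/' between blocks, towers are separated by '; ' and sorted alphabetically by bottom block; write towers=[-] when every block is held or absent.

towers=[A; B; C; E] holding=D

step 1 (stack(B, A)): towers=[A/B; E/D/C] holding=-
step 2 (unstack(C, D)): towers=[A/B; E/D] holding=C
step 3 (putdown(C)): towers=[A/B; C; E/D] holding=-
step 4 (unstack(B, A)): towers=[A; C; E/D] holding=B
step 5 (putdown(B)): towers=[A; B; C; E/D] holding=-
step 6 (unstack(D, E)): towers=[A; B; C; E] holding=D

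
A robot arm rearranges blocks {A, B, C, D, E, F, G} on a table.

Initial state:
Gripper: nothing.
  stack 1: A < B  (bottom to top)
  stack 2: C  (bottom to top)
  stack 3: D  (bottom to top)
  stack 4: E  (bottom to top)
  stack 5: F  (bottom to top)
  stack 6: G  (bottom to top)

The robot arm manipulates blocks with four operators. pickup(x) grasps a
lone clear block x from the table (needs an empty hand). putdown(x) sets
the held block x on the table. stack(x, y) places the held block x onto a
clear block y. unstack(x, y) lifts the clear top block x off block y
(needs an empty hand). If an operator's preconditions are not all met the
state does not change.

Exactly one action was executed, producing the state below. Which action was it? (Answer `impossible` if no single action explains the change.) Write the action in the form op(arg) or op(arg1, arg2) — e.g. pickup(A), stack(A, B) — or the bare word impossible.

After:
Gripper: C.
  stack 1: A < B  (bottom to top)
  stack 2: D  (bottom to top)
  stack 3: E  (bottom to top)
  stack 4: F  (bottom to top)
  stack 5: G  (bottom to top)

pickup(C)

target: towers=[A/B; D; E; F; G] holding=C
     unstack(B, A) → towers=[A; C; D; E; F; G] holding=B
         pickup(F) → towers=[A/B; C; D; E; G] holding=F
         pickup(G) → towers=[A/B; C; D; E; F] holding=G
         pickup(D) → towers=[A/B; C; E; F; G] holding=D
         pickup(E) → towers=[A/B; C; D; F; G] holding=E
         pickup(C) → towers=[A/B; D; E; F; G] holding=C  ← match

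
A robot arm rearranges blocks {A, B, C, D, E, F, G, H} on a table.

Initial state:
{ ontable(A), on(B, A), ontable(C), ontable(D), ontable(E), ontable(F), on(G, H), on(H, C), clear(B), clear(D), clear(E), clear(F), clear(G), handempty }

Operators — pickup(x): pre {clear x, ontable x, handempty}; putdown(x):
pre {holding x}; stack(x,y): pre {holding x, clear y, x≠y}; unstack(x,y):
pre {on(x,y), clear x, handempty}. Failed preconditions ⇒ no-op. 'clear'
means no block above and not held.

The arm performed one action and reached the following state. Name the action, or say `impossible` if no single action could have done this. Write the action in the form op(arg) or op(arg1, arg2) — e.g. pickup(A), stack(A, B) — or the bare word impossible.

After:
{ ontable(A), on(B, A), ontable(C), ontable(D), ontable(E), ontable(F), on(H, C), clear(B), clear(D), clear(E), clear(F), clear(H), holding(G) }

unstack(G, H)

target: towers=[A/B; C/H; D; E; F] holding=G
     unstack(G, H) → towers=[A/B; C/H; D; E; F] holding=G  ← match
         pickup(E) → towers=[A/B; C/H/G; D; F] holding=E
     unstack(B, A) → towers=[A; C/H/G; D; E; F] holding=B
         pickup(F) → towers=[A/B; C/H/G; D; E] holding=F
         pickup(D) → towers=[A/B; C/H/G; E; F] holding=D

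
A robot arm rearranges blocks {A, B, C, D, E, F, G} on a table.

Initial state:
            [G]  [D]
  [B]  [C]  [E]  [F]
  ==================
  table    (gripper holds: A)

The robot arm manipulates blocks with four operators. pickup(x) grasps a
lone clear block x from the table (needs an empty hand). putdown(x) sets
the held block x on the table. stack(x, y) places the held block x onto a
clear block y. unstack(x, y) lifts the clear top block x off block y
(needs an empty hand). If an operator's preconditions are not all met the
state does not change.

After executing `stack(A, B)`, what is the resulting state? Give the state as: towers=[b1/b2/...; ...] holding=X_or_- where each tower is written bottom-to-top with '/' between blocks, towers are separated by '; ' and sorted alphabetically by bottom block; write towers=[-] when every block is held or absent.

towers=[B/A; C; E/G; F/D] holding=-

before: towers=[B; C; E/G; F/D] holding=A
pre[stack(A, B)]: holding(A) ok, clear(B) ok, A≠B ok
all met → apply stack(A, B)
after:  towers=[B/A; C; E/G; F/D] holding=-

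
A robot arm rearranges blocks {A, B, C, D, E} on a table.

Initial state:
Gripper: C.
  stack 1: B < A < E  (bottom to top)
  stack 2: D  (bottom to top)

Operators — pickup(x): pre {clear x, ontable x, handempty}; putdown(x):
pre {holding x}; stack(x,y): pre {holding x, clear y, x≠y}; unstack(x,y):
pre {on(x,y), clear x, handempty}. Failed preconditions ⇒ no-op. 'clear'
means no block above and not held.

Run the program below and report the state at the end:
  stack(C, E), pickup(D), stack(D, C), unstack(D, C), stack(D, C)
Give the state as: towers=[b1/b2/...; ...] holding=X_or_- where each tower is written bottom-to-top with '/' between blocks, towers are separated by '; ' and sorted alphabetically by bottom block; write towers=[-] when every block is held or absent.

towers=[B/A/E/C/D] holding=-

step 1 (stack(C, E)): towers=[B/A/E/C; D] holding=-
step 2 (pickup(D)): towers=[B/A/E/C] holding=D
step 3 (stack(D, C)): towers=[B/A/E/C/D] holding=-
step 4 (unstack(D, C)): towers=[B/A/E/C] holding=D
step 5 (stack(D, C)): towers=[B/A/E/C/D] holding=-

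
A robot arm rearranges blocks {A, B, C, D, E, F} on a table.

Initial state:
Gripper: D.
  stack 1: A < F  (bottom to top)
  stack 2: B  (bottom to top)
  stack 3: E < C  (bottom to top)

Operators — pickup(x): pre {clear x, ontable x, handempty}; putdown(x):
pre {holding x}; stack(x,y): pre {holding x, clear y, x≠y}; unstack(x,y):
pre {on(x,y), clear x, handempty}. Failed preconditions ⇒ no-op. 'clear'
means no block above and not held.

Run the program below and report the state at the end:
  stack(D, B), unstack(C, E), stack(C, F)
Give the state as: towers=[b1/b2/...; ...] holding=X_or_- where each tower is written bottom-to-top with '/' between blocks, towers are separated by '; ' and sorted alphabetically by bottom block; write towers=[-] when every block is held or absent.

step 1 (stack(D, B)): towers=[A/F; B/D; E/C] holding=-
step 2 (unstack(C, E)): towers=[A/F; B/D; E] holding=C
step 3 (stack(C, F)): towers=[A/F/C; B/D; E] holding=-

towers=[A/F/C; B/D; E] holding=-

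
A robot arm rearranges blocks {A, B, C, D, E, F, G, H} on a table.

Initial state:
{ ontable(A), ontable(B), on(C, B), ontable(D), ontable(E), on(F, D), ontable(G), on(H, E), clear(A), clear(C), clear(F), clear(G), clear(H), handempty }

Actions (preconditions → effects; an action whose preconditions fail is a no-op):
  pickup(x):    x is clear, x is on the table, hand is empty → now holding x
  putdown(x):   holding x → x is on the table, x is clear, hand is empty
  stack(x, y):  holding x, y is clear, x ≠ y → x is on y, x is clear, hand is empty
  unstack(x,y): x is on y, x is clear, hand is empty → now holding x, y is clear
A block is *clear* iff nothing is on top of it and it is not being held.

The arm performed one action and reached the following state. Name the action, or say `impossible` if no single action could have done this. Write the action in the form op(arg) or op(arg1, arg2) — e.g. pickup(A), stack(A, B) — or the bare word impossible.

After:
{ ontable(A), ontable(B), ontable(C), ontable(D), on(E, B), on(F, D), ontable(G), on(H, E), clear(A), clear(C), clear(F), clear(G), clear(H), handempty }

impossible

target: towers=[A; B/E/H; C; D/F; G] holding=-
         pickup(G) → towers=[A; B/C; D/F; E/H] holding=G
         pickup(A) → towers=[B/C; D/F; E/H; G] holding=A
     unstack(H, E) → towers=[A; B/C; D/F; E; G] holding=H
     unstack(F, D) → towers=[A; B/C; D; E/H; G] holding=F
     unstack(C, B) → towers=[A; B; D/F; E/H; G] holding=C
none of the 5 applicable actions match → impossible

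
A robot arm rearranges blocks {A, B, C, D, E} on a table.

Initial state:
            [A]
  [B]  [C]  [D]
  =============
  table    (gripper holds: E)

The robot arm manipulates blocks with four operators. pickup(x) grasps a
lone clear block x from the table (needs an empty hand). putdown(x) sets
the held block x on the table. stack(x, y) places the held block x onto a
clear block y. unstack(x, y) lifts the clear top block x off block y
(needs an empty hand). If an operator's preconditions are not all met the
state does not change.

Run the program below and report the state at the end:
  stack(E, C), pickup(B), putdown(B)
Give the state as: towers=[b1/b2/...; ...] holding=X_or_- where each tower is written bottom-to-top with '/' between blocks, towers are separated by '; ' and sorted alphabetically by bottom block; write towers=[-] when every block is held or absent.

towers=[B; C/E; D/A] holding=-

step 1 (stack(E, C)): towers=[B; C/E; D/A] holding=-
step 2 (pickup(B)): towers=[C/E; D/A] holding=B
step 3 (putdown(B)): towers=[B; C/E; D/A] holding=-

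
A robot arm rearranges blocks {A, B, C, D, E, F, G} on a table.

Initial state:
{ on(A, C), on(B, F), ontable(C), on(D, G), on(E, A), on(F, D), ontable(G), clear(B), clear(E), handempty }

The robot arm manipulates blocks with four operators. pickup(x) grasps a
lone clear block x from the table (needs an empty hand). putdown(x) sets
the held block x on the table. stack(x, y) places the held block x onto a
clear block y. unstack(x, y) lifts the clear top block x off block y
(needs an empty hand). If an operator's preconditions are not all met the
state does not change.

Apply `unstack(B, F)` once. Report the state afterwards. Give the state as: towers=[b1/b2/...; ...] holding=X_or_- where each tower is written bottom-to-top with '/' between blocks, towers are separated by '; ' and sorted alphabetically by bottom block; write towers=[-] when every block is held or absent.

before: towers=[C/A/E; G/D/F/B] holding=-
pre[unstack(B, F)]: on(B,F) ✓, clear(B) ✓, handempty ✓
all met → apply unstack(B, F)
after:  towers=[C/A/E; G/D/F] holding=B

towers=[C/A/E; G/D/F] holding=B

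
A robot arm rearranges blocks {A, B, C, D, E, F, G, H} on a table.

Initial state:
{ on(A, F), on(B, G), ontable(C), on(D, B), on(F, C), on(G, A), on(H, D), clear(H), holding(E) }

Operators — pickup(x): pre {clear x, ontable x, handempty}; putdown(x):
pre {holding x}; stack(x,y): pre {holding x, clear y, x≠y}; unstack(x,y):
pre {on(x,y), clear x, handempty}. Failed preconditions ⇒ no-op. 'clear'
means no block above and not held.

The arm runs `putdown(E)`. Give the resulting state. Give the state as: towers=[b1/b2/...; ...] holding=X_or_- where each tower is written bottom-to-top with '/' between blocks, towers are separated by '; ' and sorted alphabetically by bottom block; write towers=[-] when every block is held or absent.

towers=[C/F/A/G/B/D/H; E] holding=-

before: towers=[C/F/A/G/B/D/H] holding=E
pre[putdown(E)]: holding(E) ok
all met → apply putdown(E)
after:  towers=[C/F/A/G/B/D/H; E] holding=-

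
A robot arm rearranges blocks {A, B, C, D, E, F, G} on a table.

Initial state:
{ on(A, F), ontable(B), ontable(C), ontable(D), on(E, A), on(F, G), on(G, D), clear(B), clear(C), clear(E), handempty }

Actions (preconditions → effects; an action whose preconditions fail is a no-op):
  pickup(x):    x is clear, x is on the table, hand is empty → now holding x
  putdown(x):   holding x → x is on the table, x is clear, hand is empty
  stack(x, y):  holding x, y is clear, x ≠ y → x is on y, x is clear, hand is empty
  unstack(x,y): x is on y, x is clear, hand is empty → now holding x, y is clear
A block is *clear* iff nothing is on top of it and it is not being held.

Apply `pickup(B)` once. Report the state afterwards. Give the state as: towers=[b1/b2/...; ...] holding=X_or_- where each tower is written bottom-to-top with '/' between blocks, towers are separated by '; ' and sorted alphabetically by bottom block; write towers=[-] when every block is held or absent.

towers=[C; D/G/F/A/E] holding=B

before: towers=[B; C; D/G/F/A/E] holding=-
pre[pickup(B)]: clear(B) ok, ontable(B) ok, handempty ok
all met → apply pickup(B)
after:  towers=[C; D/G/F/A/E] holding=B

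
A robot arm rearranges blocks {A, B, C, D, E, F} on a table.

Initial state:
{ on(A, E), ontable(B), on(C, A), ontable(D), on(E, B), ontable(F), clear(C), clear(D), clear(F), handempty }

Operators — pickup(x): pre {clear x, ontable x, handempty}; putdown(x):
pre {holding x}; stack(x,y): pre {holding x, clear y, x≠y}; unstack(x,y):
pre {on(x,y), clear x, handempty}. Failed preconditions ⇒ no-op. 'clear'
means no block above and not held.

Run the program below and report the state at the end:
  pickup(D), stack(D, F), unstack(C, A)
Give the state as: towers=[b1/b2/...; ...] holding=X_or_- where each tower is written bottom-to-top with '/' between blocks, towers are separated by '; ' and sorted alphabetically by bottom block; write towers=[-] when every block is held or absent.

step 1 (pickup(D)): towers=[B/E/A/C; F] holding=D
step 2 (stack(D, F)): towers=[B/E/A/C; F/D] holding=-
step 3 (unstack(C, A)): towers=[B/E/A; F/D] holding=C

towers=[B/E/A; F/D] holding=C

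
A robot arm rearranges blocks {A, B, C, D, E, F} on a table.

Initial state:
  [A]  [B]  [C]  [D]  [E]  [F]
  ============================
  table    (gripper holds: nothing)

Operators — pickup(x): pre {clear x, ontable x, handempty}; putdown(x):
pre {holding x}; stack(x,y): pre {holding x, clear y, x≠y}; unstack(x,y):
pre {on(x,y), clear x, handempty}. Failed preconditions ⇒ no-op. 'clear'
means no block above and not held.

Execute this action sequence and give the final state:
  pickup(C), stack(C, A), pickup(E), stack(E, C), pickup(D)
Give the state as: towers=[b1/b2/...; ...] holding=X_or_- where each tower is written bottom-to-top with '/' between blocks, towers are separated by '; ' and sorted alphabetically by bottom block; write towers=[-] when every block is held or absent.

towers=[A/C/E; B; F] holding=D

step 1 (pickup(C)): towers=[A; B; D; E; F] holding=C
step 2 (stack(C, A)): towers=[A/C; B; D; E; F] holding=-
step 3 (pickup(E)): towers=[A/C; B; D; F] holding=E
step 4 (stack(E, C)): towers=[A/C/E; B; D; F] holding=-
step 5 (pickup(D)): towers=[A/C/E; B; F] holding=D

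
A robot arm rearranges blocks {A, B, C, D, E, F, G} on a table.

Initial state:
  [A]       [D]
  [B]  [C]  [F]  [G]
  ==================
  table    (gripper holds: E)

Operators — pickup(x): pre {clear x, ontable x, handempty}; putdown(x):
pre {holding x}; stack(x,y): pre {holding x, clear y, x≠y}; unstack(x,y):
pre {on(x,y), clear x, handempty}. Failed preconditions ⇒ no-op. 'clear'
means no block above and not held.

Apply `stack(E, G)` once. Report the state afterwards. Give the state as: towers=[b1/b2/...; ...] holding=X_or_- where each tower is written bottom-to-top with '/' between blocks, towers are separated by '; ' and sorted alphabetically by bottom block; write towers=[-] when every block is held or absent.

before: towers=[B/A; C; F/D; G] holding=E
pre[stack(E, G)]: holding(E) ✓, clear(G) ✓, E≠G ✓
all met → apply stack(E, G)
after:  towers=[B/A; C; F/D; G/E] holding=-

towers=[B/A; C; F/D; G/E] holding=-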